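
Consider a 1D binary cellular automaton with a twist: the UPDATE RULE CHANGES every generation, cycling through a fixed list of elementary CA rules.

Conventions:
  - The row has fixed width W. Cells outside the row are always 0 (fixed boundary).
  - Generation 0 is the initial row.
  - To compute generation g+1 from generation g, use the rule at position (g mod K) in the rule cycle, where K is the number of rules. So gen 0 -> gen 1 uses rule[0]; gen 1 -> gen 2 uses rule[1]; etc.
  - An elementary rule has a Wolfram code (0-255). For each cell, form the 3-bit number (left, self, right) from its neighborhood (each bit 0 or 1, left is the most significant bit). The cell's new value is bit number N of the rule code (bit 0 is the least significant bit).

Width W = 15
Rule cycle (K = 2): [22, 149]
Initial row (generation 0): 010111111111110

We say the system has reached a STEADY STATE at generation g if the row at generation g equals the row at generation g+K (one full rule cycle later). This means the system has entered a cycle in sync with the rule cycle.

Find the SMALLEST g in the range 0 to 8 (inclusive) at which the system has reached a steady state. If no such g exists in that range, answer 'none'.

Answer: 6

Derivation:
Gen 0: 010111111111110
Gen 1 (rule 22): 110000000000001
Gen 2 (rule 149): 001111111111101
Gen 3 (rule 22): 010000000000001
Gen 4 (rule 149): 011111111111101
Gen 5 (rule 22): 100000000000001
Gen 6 (rule 149): 111111111111101
Gen 7 (rule 22): 000000000000001
Gen 8 (rule 149): 111111111111101
Gen 9 (rule 22): 000000000000001
Gen 10 (rule 149): 111111111111101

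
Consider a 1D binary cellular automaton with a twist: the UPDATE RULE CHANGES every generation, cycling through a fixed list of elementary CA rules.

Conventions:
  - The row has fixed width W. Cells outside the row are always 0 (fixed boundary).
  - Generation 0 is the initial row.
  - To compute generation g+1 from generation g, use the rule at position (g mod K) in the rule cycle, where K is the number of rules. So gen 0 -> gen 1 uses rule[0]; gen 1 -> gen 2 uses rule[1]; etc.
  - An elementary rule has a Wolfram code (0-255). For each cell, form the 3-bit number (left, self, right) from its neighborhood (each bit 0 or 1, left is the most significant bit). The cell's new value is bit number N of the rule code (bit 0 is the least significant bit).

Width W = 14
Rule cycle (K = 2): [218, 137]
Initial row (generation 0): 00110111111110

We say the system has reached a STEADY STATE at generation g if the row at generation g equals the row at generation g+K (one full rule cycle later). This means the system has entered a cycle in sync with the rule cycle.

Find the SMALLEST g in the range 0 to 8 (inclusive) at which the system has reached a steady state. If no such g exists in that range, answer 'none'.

Gen 0: 00110111111110
Gen 1 (rule 218): 01110111111111
Gen 2 (rule 137): 01100111111110
Gen 3 (rule 218): 11111111111111
Gen 4 (rule 137): 11111111111110
Gen 5 (rule 218): 11111111111111
Gen 6 (rule 137): 11111111111110
Gen 7 (rule 218): 11111111111111
Gen 8 (rule 137): 11111111111110
Gen 9 (rule 218): 11111111111111
Gen 10 (rule 137): 11111111111110

Answer: 3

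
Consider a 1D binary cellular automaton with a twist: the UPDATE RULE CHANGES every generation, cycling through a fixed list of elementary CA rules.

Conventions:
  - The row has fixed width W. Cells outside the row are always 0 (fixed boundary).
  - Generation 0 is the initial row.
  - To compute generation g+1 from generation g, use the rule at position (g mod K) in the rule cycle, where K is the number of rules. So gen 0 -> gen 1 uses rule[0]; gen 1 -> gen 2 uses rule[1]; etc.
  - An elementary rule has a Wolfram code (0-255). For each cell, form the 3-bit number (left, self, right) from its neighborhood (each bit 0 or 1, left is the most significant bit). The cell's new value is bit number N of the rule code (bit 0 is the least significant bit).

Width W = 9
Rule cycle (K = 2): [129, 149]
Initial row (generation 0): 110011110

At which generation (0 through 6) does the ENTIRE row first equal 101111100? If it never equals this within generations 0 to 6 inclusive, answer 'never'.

Gen 0: 110011110
Gen 1 (rule 129): 000001100
Gen 2 (rule 149): 111100011
Gen 3 (rule 129): 011001000
Gen 4 (rule 149): 000101111
Gen 5 (rule 129): 110000110
Gen 6 (rule 149): 001110001

Answer: never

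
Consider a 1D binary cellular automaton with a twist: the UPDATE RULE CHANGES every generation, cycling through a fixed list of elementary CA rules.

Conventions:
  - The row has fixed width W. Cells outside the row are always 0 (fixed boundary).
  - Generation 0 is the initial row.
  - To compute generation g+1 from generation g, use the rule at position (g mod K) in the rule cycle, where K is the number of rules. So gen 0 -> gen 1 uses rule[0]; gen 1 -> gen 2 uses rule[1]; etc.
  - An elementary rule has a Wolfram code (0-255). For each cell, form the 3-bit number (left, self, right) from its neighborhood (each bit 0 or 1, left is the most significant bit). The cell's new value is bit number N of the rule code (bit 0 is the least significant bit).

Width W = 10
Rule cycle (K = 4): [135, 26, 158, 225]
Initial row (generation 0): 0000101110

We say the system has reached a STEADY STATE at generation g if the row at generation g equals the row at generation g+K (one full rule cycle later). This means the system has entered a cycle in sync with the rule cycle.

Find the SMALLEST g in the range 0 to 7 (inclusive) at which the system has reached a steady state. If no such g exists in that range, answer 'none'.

Answer: none

Derivation:
Gen 0: 0000101110
Gen 1 (rule 135): 1111100100
Gen 2 (rule 26): 1000011010
Gen 3 (rule 158): 1100110011
Gen 4 (rule 225): 0100010001
Gen 5 (rule 135): 1101110111
Gen 6 (rule 26): 1001000100
Gen 7 (rule 158): 1111101110
Gen 8 (rule 225): 0111110110
Gen 9 (rule 135): 1011100000
Gen 10 (rule 26): 0010010000
Gen 11 (rule 158): 0111111000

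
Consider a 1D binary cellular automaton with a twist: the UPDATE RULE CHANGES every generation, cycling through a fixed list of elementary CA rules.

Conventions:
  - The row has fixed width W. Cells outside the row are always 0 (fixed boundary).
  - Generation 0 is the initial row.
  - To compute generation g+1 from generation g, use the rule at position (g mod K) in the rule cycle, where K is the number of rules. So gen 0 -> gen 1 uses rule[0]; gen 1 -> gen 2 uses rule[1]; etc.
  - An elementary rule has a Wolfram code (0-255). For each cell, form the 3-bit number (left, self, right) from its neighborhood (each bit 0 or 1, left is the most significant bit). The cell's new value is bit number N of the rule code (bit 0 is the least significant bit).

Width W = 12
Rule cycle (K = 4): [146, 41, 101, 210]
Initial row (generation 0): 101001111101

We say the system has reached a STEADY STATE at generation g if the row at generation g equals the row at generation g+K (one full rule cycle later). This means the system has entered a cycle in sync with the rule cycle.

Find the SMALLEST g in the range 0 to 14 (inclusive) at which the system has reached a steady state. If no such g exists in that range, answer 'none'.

Gen 0: 101001111101
Gen 1 (rule 146): 000110111000
Gen 2 (rule 41): 110101100011
Gen 3 (rule 101): 011110101001
Gen 4 (rule 210): 101110000110
Gen 5 (rule 146): 000101001001
Gen 6 (rule 41): 110010000000
Gen 7 (rule 101): 010010111111
Gen 8 (rule 210): 101100011111
Gen 9 (rule 146): 000010101110
Gen 10 (rule 41): 111001011000
Gen 11 (rule 101): 001001101011
Gen 12 (rule 210): 010110100001
Gen 13 (rule 146): 100000010010
Gen 14 (rule 41): 001111000000
Gen 15 (rule 101): 100001011111
Gen 16 (rule 210): 010010001111
Gen 17 (rule 146): 101101010110
Gen 18 (rule 41): 011010101100

Answer: none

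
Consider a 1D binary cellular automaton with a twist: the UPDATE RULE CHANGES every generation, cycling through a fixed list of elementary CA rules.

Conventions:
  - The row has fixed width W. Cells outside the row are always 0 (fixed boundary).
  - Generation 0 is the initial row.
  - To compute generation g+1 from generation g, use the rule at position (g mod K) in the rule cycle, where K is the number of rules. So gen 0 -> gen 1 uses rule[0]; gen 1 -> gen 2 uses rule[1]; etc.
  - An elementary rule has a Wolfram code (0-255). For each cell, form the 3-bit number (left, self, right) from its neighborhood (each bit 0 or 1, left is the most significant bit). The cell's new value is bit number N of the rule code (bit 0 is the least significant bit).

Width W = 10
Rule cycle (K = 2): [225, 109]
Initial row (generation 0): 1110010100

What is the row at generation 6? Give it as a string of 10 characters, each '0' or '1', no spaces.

Answer: 0111001111

Derivation:
Gen 0: 1110010100
Gen 1 (rule 225): 0110001001
Gen 2 (rule 109): 0110101001
Gen 3 (rule 225): 0011010000
Gen 4 (rule 109): 1011110111
Gen 5 (rule 225): 0101111011
Gen 6 (rule 109): 0111001111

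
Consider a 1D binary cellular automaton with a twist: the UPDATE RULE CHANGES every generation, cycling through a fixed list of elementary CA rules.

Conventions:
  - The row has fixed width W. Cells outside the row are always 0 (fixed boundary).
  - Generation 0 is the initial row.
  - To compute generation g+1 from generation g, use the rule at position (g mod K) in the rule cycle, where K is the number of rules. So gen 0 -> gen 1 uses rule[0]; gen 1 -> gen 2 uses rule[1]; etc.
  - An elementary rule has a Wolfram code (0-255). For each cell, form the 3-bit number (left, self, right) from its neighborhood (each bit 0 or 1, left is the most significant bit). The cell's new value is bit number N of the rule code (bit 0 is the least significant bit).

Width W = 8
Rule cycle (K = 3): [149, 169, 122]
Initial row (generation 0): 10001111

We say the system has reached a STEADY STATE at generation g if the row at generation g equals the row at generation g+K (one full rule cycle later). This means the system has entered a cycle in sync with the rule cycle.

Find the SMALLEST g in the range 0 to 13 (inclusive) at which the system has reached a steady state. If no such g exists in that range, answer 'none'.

Gen 0: 10001111
Gen 1 (rule 149): 11100110
Gen 2 (rule 169): 11000100
Gen 3 (rule 122): 11101010
Gen 4 (rule 149): 01001011
Gen 5 (rule 169): 00000110
Gen 6 (rule 122): 00001111
Gen 7 (rule 149): 11100110
Gen 8 (rule 169): 11000100
Gen 9 (rule 122): 11101010
Gen 10 (rule 149): 01001011
Gen 11 (rule 169): 00000110
Gen 12 (rule 122): 00001111
Gen 13 (rule 149): 11100110
Gen 14 (rule 169): 11000100
Gen 15 (rule 122): 11101010
Gen 16 (rule 149): 01001011

Answer: none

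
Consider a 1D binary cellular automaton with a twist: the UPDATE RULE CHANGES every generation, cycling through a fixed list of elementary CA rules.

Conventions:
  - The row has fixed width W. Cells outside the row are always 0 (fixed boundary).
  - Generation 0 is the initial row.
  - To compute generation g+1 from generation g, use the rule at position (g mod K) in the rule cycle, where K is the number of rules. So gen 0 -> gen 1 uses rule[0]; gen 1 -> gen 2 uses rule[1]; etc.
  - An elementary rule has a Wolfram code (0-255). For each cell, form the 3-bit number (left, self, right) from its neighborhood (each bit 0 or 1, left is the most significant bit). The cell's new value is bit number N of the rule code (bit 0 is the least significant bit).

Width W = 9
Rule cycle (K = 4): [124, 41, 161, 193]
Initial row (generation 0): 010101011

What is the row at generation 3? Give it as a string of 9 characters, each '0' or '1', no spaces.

Gen 0: 010101011
Gen 1 (rule 124): 011111111
Gen 2 (rule 41): 010000000
Gen 3 (rule 161): 000111111

Answer: 000111111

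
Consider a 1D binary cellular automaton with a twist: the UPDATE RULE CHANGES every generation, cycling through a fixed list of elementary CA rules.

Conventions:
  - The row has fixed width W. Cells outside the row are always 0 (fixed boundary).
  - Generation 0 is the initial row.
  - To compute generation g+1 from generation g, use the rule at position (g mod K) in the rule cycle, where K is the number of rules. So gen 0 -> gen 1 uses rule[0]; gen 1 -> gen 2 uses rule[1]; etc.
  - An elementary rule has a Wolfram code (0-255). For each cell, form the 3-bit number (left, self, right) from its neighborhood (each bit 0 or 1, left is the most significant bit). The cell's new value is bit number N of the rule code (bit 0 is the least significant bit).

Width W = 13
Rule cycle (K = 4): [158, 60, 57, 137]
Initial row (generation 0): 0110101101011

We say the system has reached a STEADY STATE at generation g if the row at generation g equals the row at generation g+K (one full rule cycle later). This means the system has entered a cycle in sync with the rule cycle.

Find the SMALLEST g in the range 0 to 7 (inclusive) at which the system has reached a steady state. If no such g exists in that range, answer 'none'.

Gen 0: 0110101101011
Gen 1 (rule 158): 1100101001010
Gen 2 (rule 60): 1010111101111
Gen 3 (rule 57): 0101100011000
Gen 4 (rule 137): 0001001010011
Gen 5 (rule 158): 0011111011110
Gen 6 (rule 60): 0010000110001
Gen 7 (rule 57): 1001110101100
Gen 8 (rule 137): 0001100001001
Gen 9 (rule 158): 0011010011111
Gen 10 (rule 60): 0010111010000
Gen 11 (rule 57): 1001100101111

Answer: none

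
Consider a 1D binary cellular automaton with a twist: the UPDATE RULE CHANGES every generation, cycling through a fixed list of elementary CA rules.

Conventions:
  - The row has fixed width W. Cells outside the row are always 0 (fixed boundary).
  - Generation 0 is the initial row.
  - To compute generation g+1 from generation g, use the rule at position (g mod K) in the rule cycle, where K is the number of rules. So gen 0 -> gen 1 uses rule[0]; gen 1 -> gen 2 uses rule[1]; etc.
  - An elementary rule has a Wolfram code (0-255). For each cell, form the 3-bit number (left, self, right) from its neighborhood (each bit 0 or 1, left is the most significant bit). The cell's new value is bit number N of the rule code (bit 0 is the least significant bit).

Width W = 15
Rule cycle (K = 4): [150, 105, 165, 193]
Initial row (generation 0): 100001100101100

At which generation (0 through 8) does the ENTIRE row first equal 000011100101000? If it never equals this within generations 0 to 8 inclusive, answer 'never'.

Gen 0: 100001100101100
Gen 1 (rule 150): 110010011100010
Gen 2 (rule 105): 110000010101000
Gen 3 (rule 165): 000111011111011
Gen 4 (rule 193): 110011001111001
Gen 5 (rule 150): 001100110110111
Gen 6 (rule 105): 101100111111101
Gen 7 (rule 165): 110000011111011
Gen 8 (rule 193): 010111001111001

Answer: never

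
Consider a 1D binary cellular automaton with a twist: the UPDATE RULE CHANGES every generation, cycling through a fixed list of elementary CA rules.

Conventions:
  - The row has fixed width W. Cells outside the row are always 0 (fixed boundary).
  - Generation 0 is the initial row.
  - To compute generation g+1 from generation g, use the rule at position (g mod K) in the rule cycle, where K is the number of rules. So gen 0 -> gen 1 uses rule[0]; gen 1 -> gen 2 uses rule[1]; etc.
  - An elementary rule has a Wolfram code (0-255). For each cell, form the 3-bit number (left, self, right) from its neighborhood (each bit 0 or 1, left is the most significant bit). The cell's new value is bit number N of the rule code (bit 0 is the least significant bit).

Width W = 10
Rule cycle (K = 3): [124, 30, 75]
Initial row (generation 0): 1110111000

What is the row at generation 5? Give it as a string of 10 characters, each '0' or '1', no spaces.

Gen 0: 1110111000
Gen 1 (rule 124): 1011101100
Gen 2 (rule 30): 1010001010
Gen 3 (rule 75): 0000110000
Gen 4 (rule 124): 0000111000
Gen 5 (rule 30): 0001100100

Answer: 0001100100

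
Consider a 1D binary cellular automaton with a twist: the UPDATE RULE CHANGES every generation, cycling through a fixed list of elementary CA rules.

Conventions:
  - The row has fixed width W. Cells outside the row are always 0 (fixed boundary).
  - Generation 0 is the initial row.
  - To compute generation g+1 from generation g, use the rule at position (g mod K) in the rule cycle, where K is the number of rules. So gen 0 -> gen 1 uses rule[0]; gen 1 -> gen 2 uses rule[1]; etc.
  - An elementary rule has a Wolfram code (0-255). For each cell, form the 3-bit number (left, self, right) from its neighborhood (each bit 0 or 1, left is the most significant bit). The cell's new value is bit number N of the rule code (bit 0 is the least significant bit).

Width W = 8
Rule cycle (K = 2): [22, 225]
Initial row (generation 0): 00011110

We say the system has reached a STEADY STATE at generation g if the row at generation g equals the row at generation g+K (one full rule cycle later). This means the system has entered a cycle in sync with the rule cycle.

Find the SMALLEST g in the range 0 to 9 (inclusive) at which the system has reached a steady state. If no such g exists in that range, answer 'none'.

Answer: none

Derivation:
Gen 0: 00011110
Gen 1 (rule 22): 00100001
Gen 2 (rule 225): 10001100
Gen 3 (rule 22): 11010010
Gen 4 (rule 225): 01100000
Gen 5 (rule 22): 10010000
Gen 6 (rule 225): 00000111
Gen 7 (rule 22): 00001000
Gen 8 (rule 225): 11100011
Gen 9 (rule 22): 00010100
Gen 10 (rule 225): 11001001
Gen 11 (rule 22): 00111111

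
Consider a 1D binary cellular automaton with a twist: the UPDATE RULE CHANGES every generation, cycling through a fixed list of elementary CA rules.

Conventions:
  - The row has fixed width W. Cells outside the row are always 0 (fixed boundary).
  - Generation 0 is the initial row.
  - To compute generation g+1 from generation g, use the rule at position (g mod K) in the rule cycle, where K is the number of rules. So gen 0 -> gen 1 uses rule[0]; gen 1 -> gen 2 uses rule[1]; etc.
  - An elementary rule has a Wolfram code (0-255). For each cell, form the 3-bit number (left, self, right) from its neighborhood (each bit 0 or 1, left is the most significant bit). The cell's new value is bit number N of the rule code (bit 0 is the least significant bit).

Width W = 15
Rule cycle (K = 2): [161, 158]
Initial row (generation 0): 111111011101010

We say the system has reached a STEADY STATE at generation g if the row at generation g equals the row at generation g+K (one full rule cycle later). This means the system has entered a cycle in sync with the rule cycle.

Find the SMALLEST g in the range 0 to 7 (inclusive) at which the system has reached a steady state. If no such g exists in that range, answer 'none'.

Gen 0: 111111011101010
Gen 1 (rule 161): 011110101010100
Gen 2 (rule 158): 111100101010110
Gen 3 (rule 161): 011000010101000
Gen 4 (rule 158): 110100110101100
Gen 5 (rule 161): 001000001010001
Gen 6 (rule 158): 011100011011011
Gen 7 (rule 161): 001001000100100
Gen 8 (rule 158): 011111101111110
Gen 9 (rule 161): 001111010111100

Answer: none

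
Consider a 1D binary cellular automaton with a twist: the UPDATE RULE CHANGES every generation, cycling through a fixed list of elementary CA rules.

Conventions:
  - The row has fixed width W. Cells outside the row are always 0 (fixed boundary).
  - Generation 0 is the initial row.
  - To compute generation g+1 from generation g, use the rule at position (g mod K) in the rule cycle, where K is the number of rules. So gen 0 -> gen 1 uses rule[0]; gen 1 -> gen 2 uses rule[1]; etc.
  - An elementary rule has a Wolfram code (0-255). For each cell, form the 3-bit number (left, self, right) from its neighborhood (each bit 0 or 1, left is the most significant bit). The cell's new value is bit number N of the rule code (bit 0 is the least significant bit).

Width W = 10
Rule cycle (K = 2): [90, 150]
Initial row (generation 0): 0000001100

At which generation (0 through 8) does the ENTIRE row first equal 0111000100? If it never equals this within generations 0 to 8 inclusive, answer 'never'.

Gen 0: 0000001100
Gen 1 (rule 90): 0000011110
Gen 2 (rule 150): 0000101101
Gen 3 (rule 90): 0001001100
Gen 4 (rule 150): 0011110010
Gen 5 (rule 90): 0110011101
Gen 6 (rule 150): 1001101001
Gen 7 (rule 90): 0111100110
Gen 8 (rule 150): 1011011001

Answer: never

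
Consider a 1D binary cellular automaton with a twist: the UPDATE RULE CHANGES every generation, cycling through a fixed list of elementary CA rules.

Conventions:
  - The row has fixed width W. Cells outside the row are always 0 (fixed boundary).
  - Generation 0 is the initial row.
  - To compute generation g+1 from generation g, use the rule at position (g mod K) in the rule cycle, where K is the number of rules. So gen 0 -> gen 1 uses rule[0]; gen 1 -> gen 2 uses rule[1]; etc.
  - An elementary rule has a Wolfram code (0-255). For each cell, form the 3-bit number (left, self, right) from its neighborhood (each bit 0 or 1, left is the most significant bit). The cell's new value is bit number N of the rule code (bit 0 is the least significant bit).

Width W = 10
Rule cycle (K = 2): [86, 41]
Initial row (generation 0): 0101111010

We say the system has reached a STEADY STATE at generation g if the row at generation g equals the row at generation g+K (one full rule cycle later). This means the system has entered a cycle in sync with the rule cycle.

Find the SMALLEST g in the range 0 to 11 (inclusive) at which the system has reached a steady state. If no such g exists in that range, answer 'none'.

Gen 0: 0101111010
Gen 1 (rule 86): 1100001011
Gen 2 (rule 41): 1001100110
Gen 3 (rule 86): 1110111011
Gen 4 (rule 41): 1001100110
Gen 5 (rule 86): 1110111011
Gen 6 (rule 41): 1001100110
Gen 7 (rule 86): 1110111011
Gen 8 (rule 41): 1001100110
Gen 9 (rule 86): 1110111011
Gen 10 (rule 41): 1001100110
Gen 11 (rule 86): 1110111011
Gen 12 (rule 41): 1001100110
Gen 13 (rule 86): 1110111011

Answer: 2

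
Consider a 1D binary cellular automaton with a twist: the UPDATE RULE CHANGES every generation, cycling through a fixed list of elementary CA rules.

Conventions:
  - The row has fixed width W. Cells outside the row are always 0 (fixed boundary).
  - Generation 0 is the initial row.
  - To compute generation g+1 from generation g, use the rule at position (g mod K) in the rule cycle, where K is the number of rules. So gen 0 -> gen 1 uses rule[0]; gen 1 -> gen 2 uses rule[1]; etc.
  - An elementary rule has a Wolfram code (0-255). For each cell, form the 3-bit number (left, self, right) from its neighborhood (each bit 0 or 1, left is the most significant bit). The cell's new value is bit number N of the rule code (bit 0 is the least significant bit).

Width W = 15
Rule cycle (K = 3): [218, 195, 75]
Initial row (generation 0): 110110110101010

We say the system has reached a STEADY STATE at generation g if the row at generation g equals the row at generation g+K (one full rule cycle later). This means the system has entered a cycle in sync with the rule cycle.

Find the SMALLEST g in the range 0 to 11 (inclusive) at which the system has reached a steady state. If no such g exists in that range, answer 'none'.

Answer: none

Derivation:
Gen 0: 110110110101010
Gen 1 (rule 218): 110110110000001
Gen 2 (rule 195): 010010010111110
Gen 3 (rule 75): 100100100100010
Gen 4 (rule 218): 011011011010101
Gen 5 (rule 195): 101001001000000
Gen 6 (rule 75): 000010010011111
Gen 7 (rule 218): 000101101111111
Gen 8 (rule 195): 111000100111111
Gen 9 (rule 75): 101011001100001
Gen 10 (rule 218): 000011111110010
Gen 11 (rule 195): 111101111110100
Gen 12 (rule 75): 100101000010001
Gen 13 (rule 218): 011000100101010
Gen 14 (rule 195): 101011001000000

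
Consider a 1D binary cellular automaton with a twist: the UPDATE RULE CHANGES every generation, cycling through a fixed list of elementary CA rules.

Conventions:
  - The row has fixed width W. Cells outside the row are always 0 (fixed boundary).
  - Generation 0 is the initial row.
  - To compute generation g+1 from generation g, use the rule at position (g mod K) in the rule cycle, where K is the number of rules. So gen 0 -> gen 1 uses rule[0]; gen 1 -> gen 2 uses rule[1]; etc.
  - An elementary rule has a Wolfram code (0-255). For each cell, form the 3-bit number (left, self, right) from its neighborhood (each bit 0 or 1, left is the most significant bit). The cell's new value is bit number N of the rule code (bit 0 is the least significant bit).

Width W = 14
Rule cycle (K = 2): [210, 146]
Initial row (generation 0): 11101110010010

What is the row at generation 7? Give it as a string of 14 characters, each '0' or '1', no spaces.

Gen 0: 11101110010010
Gen 1 (rule 210): 01100111101101
Gen 2 (rule 146): 10011011000000
Gen 3 (rule 210): 01101001100000
Gen 4 (rule 146): 10000110010000
Gen 5 (rule 210): 01001011101000
Gen 6 (rule 146): 10110001000100
Gen 7 (rule 210): 00011010101010

Answer: 00011010101010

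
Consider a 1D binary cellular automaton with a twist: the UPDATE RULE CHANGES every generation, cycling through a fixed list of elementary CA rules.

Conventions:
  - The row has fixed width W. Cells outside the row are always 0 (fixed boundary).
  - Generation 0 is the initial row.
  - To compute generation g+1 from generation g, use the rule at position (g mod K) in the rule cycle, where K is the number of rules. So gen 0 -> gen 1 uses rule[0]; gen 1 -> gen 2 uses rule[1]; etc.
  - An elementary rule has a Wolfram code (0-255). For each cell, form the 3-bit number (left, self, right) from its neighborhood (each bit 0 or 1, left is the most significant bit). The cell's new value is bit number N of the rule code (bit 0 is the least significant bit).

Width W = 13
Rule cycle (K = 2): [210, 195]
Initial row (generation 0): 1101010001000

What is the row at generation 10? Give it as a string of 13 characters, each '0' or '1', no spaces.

Gen 0: 1101010001000
Gen 1 (rule 210): 0100001010100
Gen 2 (rule 195): 1001110000001
Gen 3 (rule 210): 0110111000010
Gen 4 (rule 195): 1010011011100
Gen 5 (rule 210): 0001101001110
Gen 6 (rule 195): 1110100010110
Gen 7 (rule 210): 0110010100011
Gen 8 (rule 195): 1010100001101
Gen 9 (rule 210): 0000010010100
Gen 10 (rule 195): 1111100100001

Answer: 1111100100001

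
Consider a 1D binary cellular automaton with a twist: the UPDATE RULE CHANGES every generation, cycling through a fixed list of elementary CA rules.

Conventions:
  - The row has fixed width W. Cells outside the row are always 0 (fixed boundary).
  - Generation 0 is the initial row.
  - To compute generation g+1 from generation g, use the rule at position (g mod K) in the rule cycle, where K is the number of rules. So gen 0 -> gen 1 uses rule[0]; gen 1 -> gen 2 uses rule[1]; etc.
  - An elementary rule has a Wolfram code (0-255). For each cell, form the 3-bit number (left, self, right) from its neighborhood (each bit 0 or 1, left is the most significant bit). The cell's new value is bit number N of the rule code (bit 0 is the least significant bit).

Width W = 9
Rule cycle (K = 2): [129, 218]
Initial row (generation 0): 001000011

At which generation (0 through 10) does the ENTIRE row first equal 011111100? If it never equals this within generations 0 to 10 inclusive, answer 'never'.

Answer: 7

Derivation:
Gen 0: 001000011
Gen 1 (rule 129): 100011000
Gen 2 (rule 218): 010111100
Gen 3 (rule 129): 000011001
Gen 4 (rule 218): 000111110
Gen 5 (rule 129): 110011100
Gen 6 (rule 218): 111111110
Gen 7 (rule 129): 011111100
Gen 8 (rule 218): 111111110
Gen 9 (rule 129): 011111100
Gen 10 (rule 218): 111111110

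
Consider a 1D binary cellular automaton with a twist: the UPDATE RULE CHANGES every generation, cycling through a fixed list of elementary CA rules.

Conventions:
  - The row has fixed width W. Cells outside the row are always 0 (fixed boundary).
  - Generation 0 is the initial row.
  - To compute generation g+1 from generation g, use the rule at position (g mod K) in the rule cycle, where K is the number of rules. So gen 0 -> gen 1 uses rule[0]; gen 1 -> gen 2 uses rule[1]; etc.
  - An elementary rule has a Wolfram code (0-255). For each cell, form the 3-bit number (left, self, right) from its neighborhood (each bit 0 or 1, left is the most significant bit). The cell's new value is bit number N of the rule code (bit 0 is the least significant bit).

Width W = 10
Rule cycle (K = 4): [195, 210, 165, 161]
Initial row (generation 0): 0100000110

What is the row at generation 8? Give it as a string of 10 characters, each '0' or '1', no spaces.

Answer: 0100100011

Derivation:
Gen 0: 0100000110
Gen 1 (rule 195): 1001111010
Gen 2 (rule 210): 0110111001
Gen 3 (rule 165): 0001010001
Gen 4 (rule 161): 1100100100
Gen 5 (rule 195): 0101001001
Gen 6 (rule 210): 1000110110
Gen 7 (rule 165): 1010001000
Gen 8 (rule 161): 0100100011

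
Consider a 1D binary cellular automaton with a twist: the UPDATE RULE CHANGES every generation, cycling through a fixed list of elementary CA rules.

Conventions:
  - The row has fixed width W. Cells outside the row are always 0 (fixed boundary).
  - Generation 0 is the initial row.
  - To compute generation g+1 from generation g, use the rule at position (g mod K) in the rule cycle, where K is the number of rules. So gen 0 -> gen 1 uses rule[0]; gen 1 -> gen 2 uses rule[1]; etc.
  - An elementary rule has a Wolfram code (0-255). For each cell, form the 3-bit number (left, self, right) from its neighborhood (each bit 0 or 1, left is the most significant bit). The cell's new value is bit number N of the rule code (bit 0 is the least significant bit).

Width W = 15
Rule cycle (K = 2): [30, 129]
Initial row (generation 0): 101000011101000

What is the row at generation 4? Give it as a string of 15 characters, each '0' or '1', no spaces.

Answer: 111111100100000

Derivation:
Gen 0: 101000011101000
Gen 1 (rule 30): 101100110001100
Gen 2 (rule 129): 000000000100001
Gen 3 (rule 30): 000000001110011
Gen 4 (rule 129): 111111100100000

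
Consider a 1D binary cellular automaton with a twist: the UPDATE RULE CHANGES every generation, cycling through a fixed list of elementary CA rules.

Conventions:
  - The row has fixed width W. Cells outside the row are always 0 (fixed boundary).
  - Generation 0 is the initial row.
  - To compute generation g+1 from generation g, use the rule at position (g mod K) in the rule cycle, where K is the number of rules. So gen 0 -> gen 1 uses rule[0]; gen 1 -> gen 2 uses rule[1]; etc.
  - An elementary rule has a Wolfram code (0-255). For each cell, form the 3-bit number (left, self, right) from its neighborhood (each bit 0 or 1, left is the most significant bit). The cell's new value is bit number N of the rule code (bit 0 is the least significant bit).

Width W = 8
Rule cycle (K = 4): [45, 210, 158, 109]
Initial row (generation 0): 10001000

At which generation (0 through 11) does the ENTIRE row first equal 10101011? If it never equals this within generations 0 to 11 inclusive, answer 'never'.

Gen 0: 10001000
Gen 1 (rule 45): 10101011
Gen 2 (rule 210): 00000001
Gen 3 (rule 158): 00000011
Gen 4 (rule 109): 11111011
Gen 5 (rule 45): 10000110
Gen 6 (rule 210): 01001011
Gen 7 (rule 158): 11111010
Gen 8 (rule 109): 10001110
Gen 9 (rule 45): 10101000
Gen 10 (rule 210): 00000100
Gen 11 (rule 158): 00001110

Answer: 1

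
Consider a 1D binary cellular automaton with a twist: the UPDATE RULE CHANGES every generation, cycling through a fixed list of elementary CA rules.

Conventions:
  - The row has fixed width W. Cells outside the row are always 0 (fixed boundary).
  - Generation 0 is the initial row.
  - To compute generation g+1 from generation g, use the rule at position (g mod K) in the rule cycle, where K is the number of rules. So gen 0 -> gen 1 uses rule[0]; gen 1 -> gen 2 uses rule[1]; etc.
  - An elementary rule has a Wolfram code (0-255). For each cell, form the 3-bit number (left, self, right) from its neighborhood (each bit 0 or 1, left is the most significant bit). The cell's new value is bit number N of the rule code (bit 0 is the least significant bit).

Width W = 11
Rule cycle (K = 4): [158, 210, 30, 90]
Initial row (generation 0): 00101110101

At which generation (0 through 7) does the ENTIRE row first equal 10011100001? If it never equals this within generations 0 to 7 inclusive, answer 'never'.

Answer: never

Derivation:
Gen 0: 00101110101
Gen 1 (rule 158): 01101100101
Gen 2 (rule 210): 10100111000
Gen 3 (rule 30): 10111100100
Gen 4 (rule 90): 00100111010
Gen 5 (rule 158): 01111110011
Gen 6 (rule 210): 10111111101
Gen 7 (rule 30): 10100000001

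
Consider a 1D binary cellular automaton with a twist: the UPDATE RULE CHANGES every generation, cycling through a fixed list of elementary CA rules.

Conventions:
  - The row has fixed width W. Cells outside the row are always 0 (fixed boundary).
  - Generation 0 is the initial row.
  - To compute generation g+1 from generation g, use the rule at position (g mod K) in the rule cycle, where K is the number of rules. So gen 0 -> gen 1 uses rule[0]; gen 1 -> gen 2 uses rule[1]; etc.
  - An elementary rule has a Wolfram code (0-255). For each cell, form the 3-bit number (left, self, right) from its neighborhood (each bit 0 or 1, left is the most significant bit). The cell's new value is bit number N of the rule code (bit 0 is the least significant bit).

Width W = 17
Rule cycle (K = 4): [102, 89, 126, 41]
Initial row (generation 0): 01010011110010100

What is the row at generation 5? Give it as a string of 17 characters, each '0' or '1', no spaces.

Answer: 10000000101000110

Derivation:
Gen 0: 01010011110010100
Gen 1 (rule 102): 11110100010111100
Gen 2 (rule 89): 10010011000100111
Gen 3 (rule 126): 11111111101111101
Gen 4 (rule 41): 10000000011000010
Gen 5 (rule 102): 10000000101000110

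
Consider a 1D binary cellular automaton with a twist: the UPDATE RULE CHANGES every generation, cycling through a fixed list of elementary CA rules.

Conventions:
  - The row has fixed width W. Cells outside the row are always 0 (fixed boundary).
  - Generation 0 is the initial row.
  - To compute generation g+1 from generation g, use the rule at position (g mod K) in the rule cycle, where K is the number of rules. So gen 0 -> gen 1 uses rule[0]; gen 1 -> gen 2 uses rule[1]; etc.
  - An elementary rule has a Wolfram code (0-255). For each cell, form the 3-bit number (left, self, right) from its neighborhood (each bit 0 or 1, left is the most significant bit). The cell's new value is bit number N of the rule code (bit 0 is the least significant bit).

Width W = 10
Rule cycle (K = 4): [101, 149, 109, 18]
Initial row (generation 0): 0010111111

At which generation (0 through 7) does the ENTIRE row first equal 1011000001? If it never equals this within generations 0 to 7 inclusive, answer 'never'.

Answer: 1

Derivation:
Gen 0: 0010111111
Gen 1 (rule 101): 1011000001
Gen 2 (rule 149): 1000111101
Gen 3 (rule 109): 1010100111
Gen 4 (rule 18): 0000011000
Gen 5 (rule 101): 1111001011
Gen 6 (rule 149): 0110101000
Gen 7 (rule 109): 0111111011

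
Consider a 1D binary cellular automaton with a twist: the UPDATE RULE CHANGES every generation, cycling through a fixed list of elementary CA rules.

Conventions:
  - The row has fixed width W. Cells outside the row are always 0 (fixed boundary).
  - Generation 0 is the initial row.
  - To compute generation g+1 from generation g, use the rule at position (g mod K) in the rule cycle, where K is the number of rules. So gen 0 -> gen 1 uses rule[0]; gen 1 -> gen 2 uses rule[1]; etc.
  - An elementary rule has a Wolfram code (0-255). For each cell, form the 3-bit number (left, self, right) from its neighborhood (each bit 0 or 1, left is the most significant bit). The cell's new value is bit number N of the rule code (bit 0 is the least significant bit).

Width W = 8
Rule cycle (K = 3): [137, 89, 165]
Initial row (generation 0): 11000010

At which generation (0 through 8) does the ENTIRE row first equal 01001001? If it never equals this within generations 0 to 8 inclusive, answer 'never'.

Gen 0: 11000010
Gen 1 (rule 137): 10011000
Gen 2 (rule 89): 01011111
Gen 3 (rule 165): 01101110
Gen 4 (rule 137): 01001100
Gen 5 (rule 89): 00101111
Gen 6 (rule 165): 10110110
Gen 7 (rule 137): 00100100
Gen 8 (rule 89): 10010011

Answer: never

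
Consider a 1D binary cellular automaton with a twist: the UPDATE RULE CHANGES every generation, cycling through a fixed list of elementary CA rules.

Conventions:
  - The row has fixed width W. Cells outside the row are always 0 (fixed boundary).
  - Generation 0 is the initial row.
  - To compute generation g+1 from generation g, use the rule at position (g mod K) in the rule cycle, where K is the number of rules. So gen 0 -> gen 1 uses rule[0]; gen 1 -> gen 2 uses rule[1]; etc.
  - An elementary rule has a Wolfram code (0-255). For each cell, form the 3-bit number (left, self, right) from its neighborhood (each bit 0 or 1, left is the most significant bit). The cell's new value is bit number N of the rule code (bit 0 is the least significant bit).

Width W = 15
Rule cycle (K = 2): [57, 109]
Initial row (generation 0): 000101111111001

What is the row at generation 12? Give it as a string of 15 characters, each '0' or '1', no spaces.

Gen 0: 000101111111001
Gen 1 (rule 57): 110011000000100
Gen 2 (rule 109): 110011011110101
Gen 3 (rule 57): 101010110001010
Gen 4 (rule 109): 111111110101110
Gen 5 (rule 57): 100000001011001
Gen 6 (rule 109): 101111101111001
Gen 7 (rule 57): 011000011000100
Gen 8 (rule 109): 011011011010101
Gen 9 (rule 57): 010110110101010
Gen 10 (rule 109): 011111111111110
Gen 11 (rule 57): 010000000000001
Gen 12 (rule 109): 010111111111101

Answer: 010111111111101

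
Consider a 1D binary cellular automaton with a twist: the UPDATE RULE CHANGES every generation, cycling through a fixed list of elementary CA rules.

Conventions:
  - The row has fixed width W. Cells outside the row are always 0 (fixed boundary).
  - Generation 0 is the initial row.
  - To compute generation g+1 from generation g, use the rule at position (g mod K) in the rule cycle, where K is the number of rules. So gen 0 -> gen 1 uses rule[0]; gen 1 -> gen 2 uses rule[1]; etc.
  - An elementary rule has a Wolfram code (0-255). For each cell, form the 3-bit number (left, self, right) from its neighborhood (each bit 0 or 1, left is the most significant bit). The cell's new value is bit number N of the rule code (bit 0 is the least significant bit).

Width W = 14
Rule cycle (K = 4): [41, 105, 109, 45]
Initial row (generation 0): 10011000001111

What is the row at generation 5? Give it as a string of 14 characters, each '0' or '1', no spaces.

Gen 0: 10011000001111
Gen 1 (rule 41): 00010011101000
Gen 2 (rule 105): 11000010110011
Gen 3 (rule 109): 11011011110011
Gen 4 (rule 45): 10110110000010
Gen 5 (rule 41): 01101100111000

Answer: 01101100111000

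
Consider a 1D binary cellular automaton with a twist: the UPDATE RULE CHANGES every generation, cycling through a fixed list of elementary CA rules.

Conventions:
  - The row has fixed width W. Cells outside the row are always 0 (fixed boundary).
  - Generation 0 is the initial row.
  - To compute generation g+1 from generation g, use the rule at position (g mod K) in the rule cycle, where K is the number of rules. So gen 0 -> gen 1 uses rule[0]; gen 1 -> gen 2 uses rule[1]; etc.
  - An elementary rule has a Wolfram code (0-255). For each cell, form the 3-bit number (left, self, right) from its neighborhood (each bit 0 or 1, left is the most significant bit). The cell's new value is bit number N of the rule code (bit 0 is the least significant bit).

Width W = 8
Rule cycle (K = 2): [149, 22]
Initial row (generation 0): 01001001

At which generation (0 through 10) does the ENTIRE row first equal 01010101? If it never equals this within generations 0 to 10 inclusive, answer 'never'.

Answer: never

Derivation:
Gen 0: 01001001
Gen 1 (rule 149): 01101101
Gen 2 (rule 22): 10000001
Gen 3 (rule 149): 11111101
Gen 4 (rule 22): 00000001
Gen 5 (rule 149): 11111101
Gen 6 (rule 22): 00000001
Gen 7 (rule 149): 11111101
Gen 8 (rule 22): 00000001
Gen 9 (rule 149): 11111101
Gen 10 (rule 22): 00000001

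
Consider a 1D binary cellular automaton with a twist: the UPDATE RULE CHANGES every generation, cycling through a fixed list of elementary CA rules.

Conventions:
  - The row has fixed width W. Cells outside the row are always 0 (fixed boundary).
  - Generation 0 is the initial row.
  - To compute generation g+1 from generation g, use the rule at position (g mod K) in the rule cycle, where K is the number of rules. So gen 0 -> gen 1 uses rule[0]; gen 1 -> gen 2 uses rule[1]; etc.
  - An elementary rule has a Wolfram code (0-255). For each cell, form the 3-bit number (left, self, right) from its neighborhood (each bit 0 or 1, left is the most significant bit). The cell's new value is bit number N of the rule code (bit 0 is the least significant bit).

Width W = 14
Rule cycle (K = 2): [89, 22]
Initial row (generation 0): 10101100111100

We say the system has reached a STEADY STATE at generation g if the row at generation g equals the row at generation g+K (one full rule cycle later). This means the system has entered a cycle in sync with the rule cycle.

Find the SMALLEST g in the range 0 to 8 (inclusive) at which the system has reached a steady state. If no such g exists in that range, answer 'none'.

Gen 0: 10101100111100
Gen 1 (rule 89): 00001110100111
Gen 2 (rule 22): 00010000111000
Gen 3 (rule 89): 11001110101111
Gen 4 (rule 22): 00110000100000
Gen 5 (rule 89): 10111110011111
Gen 6 (rule 22): 10000001100000
Gen 7 (rule 89): 01111101111111
Gen 8 (rule 22): 10000000000000
Gen 9 (rule 89): 01111111111111
Gen 10 (rule 22): 10000000000000

Answer: 8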